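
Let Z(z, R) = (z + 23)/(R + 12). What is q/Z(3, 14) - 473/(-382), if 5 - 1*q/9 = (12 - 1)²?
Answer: -398335/382 ≈ -1042.8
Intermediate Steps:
q = -1044 (q = 45 - 9*(12 - 1)² = 45 - 9*11² = 45 - 9*121 = 45 - 1089 = -1044)
Z(z, R) = (23 + z)/(12 + R)
q/Z(3, 14) - 473/(-382) = -1044*(12 + 14)/(23 + 3) - 473/(-382) = -1044/1 - 473*(-1/382) = -1044/1 + 473/382 = -1044*1 + 473/382 = -1044 + 473/382 = -398335/382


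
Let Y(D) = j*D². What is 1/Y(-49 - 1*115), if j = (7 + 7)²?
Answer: 1/5271616 ≈ 1.8970e-7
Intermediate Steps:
j = 196 (j = 14² = 196)
Y(D) = 196*D²
1/Y(-49 - 1*115) = 1/(196*(-49 - 1*115)²) = 1/(196*(-49 - 115)²) = 1/(196*(-164)²) = 1/(196*26896) = 1/5271616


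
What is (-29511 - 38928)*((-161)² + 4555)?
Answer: -2085746964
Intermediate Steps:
(-29511 - 38928)*((-161)² + 4555) = -68439*(25921 + 4555) = -68439*30476 = -2085746964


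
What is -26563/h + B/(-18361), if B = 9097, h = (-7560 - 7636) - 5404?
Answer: 300325043/378236600 ≈ 0.79401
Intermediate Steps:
h = -20600 (h = -15196 - 5404 = -20600)
-26563/h + B/(-18361) = -26563/(-20600) + 9097/(-18361) = -26563*(-1/20600) + 9097*(-1/18361) = 26563/20600 - 9097/18361 = 300325043/378236600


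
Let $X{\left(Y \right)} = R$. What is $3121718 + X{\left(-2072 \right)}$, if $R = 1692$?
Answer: $3123410$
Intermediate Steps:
$X{\left(Y \right)} = 1692$
$3121718 + X{\left(-2072 \right)} = 3121718 + 1692 = 3123410$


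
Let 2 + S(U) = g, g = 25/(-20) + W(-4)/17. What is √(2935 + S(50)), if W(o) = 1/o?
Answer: √3389086/34 ≈ 54.146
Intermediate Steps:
g = -43/34 (g = 25/(-20) + 1/(-4*17) = 25*(-1/20) - ¼*1/17 = -5/4 - 1/68 = -43/34 ≈ -1.2647)
S(U) = -111/34 (S(U) = -2 - 43/34 = -111/34)
√(2935 + S(50)) = √(2935 - 111/34) = √(99679/34) = √3389086/34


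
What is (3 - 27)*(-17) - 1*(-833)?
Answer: 1241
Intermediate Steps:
(3 - 27)*(-17) - 1*(-833) = -24*(-17) + 833 = 408 + 833 = 1241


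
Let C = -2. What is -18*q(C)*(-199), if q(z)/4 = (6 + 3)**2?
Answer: 1160568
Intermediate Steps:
q(z) = 324 (q(z) = 4*(6 + 3)**2 = 4*9**2 = 4*81 = 324)
-18*q(C)*(-199) = -18*324*(-199) = -5832*(-199) = 1160568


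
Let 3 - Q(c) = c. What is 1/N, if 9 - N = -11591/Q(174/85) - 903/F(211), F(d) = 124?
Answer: 10044/122332679 ≈ 8.2104e-5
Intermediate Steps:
Q(c) = 3 - c
N = 122332679/10044 (N = 9 - (-11591/(3 - 174/85) - 903/124) = 9 - (-11591/81/85 - 903/124) = 9 - (-11591*85/81 - 903/124) = 9 - (-985235/81 - 903/124) = 9 - 1*(-122242283/10044) = 9 + 122242283/10044 = 122332679/10044 ≈ 12180.)
1/N = 1/(122332679/10044) = 10044/122332679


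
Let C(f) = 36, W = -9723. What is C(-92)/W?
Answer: -12/3241 ≈ -0.0037026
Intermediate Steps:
C(-92)/W = 36/(-9723) = 36*(-1/9723) = -12/3241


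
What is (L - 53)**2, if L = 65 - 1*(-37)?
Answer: 2401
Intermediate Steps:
L = 102 (L = 65 + 37 = 102)
(L - 53)**2 = (102 - 53)**2 = 49**2 = 2401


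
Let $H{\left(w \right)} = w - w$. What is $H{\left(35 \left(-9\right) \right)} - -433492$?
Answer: $433492$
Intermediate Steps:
$H{\left(w \right)} = 0$
$H{\left(35 \left(-9\right) \right)} - -433492 = 0 - -433492 = 0 + 433492 = 433492$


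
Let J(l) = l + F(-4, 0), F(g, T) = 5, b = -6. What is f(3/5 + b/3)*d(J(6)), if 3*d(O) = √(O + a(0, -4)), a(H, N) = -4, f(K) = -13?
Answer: -13*√7/3 ≈ -11.465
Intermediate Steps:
J(l) = 5 + l (J(l) = l + 5 = 5 + l)
d(O) = √(-4 + O)/3 (d(O) = √(O - 4)/3 = √(-4 + O)/3)
f(3/5 + b/3)*d(J(6)) = -13*√(-4 + (5 + 6))/3 = -13*√(-4 + 11)/3 = -13*√7/3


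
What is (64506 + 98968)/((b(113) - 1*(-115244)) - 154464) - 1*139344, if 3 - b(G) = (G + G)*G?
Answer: -9023384194/64755 ≈ -1.3935e+5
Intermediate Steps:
b(G) = 3 - 2*G² (b(G) = 3 - (G + G)*G = 3 - 2*G*G = 3 - 2*G²)
(64506 + 98968)/((b(113) - 1*(-115244)) - 154464) - 1*139344 = (64506 + 98968)/(((3 - 2*113²) - 1*(-115244)) - 154464) - 1*139344 = 163474/(((3 - 2*12769) + 115244) - 154464) - 139344 = 163474/(((3 - 25538) + 115244) - 154464) - 139344 = 163474/((-25535 + 115244) - 154464) - 139344 = 163474/(89709 - 154464) - 139344 = 163474/(-64755) - 139344 = 163474*(-1/64755) - 139344 = -163474/64755 - 139344 = -9023384194/64755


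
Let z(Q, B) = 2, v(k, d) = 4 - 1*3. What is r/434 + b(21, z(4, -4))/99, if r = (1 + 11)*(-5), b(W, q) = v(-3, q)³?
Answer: -2753/21483 ≈ -0.12815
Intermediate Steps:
v(k, d) = 1 (v(k, d) = 4 - 3 = 1)
b(W, q) = 1 (b(W, q) = 1³ = 1)
r = -60 (r = 12*(-5) = -60)
r/434 + b(21, z(4, -4))/99 = -60/434 + 1/99 = -60*1/434 + 1*(1/99) = -30/217 + 1/99 = -2753/21483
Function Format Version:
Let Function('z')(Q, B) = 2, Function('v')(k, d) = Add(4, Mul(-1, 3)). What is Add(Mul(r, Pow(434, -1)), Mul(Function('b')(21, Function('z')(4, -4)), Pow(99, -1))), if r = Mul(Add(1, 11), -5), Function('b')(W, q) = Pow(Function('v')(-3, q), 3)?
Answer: Rational(-2753, 21483) ≈ -0.12815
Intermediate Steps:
Function('v')(k, d) = 1 (Function('v')(k, d) = Add(4, -3) = 1)
Function('b')(W, q) = 1 (Function('b')(W, q) = Pow(1, 3) = 1)
r = -60 (r = Mul(12, -5) = -60)
Add(Mul(r, Pow(434, -1)), Mul(Function('b')(21, Function('z')(4, -4)), Pow(99, -1))) = Add(Mul(-60, Pow(434, -1)), Mul(1, Pow(99, -1))) = Add(Mul(-60, Rational(1, 434)), Mul(1, Rational(1, 99))) = Add(Rational(-30, 217), Rational(1, 99)) = Rational(-2753, 21483)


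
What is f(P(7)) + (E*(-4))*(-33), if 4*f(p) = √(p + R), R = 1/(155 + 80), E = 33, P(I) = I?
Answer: 4356 + √386810/940 ≈ 4356.7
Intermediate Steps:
R = 1/235 ≈ 0.0042553
f(p) = √(1/235 + p)/4 (f(p) = √(p + 1/235)/4 = √(1/235 + p)/4)
f(P(7)) + (E*(-4))*(-33) = √(235 + 55225*7)/940 + (33*(-4))*(-33) = √(235 + 386575)/940 - 132*(-33) = √386810/940 + 4356 = 4356 + √386810/940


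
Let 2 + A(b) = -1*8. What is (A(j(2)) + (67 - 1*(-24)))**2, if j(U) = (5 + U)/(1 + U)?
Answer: 6561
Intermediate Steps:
j(U) = (5 + U)/(1 + U)
A(b) = -10 (A(b) = -2 - 1*8 = -2 - 8 = -10)
(A(j(2)) + (67 - 1*(-24)))**2 = (-10 + (67 - 1*(-24)))**2 = (-10 + (67 + 24))**2 = (-10 + 91)**2 = 81**2 = 6561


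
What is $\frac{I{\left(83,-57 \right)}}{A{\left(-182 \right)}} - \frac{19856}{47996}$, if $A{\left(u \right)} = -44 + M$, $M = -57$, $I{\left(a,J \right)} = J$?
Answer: $\frac{182579}{1211899} \approx 0.15066$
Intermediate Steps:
$A{\left(u \right)} = -101$ ($A{\left(u \right)} = -44 - 57 = -101$)
$\frac{I{\left(83,-57 \right)}}{A{\left(-182 \right)}} - \frac{19856}{47996} = - \frac{57}{-101} - \frac{19856}{47996} = \left(-57\right) \left(- \frac{1}{101}\right) - \frac{4964}{11999} = \frac{57}{101} - \frac{4964}{11999} = \frac{182579}{1211899}$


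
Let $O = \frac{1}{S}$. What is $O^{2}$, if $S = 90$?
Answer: $\frac{1}{8100} \approx 0.00012346$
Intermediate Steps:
$O = \frac{1}{90} \approx 0.011111$
$O^{2} = \left(\frac{1}{90}\right)^{2} = \frac{1}{8100}$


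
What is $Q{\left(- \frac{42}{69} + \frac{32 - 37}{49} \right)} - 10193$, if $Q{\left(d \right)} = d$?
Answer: $- \frac{11488312}{1127} \approx -10194.0$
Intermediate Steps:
$Q{\left(- \frac{42}{69} + \frac{32 - 37}{49} \right)} - 10193 = \left(- \frac{42}{69} + \frac{32 - 37}{49}\right) - 10193 = \left(\left(-42\right) \frac{1}{69} - \frac{5}{49}\right) - 10193 = \left(- \frac{14}{23} - \frac{5}{49}\right) - 10193 = - \frac{801}{1127} - 10193 = - \frac{11488312}{1127}$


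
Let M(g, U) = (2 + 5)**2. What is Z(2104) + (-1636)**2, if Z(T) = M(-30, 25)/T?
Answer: 5631347633/2104 ≈ 2.6765e+6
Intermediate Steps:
M(g, U) = 49 (M(g, U) = 7**2 = 49)
Z(T) = 49/T
Z(2104) + (-1636)**2 = 49/2104 + (-1636)**2 = 49*(1/2104) + 2676496 = 49/2104 + 2676496 = 5631347633/2104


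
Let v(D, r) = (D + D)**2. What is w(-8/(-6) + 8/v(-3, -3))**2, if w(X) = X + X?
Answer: 784/81 ≈ 9.6790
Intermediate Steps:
v(D, r) = 4*D**2 (v(D, r) = (2*D)**2 = 4*D**2)
w(X) = 2*X
w(-8/(-6) + 8/v(-3, -3))**2 = (2*(-8/(-6) + 8/((4*(-3)**2))))**2 = (2*(-8*(-1/6) + 8/((4*9))))**2 = (2*(4/3 + 8/36))**2 = (2*(4/3 + 8*(1/36)))**2 = (2*(4/3 + 2/9))**2 = (2*(14/9))**2 = (28/9)**2 = 784/81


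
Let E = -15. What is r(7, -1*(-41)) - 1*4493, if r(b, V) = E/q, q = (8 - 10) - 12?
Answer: -62887/14 ≈ -4491.9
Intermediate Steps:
q = -14 (q = -2 - 12 = -14)
r(b, V) = 15/14 (r(b, V) = -15/(-14) = -15*(-1/14) = 15/14)
r(7, -1*(-41)) - 1*4493 = 15/14 - 1*4493 = 15/14 - 4493 = -62887/14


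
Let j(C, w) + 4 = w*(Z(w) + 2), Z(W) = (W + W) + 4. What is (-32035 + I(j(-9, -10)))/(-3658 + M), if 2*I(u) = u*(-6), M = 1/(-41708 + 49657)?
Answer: 257889407/29077441 ≈ 8.8690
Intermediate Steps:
Z(W) = 4 + 2*W (Z(W) = 2*W + 4 = 4 + 2*W)
j(C, w) = -4 + w*(6 + 2*w) (j(C, w) = -4 + w*((4 + 2*w) + 2) = -4 + w*(6 + 2*w))
M = 1/7949 ≈ 0.00012580
I(u) = -3*u (I(u) = (u*(-6))/2 = (-6*u)/2 = -3*u)
(-32035 + I(j(-9, -10)))/(-3658 + M) = (-32035 - 3*(-4 + 2*(-10) + 2*(-10)*(2 - 10)))/(-3658 + 1/7949) = (-32035 - 3*(-4 - 20 + 2*(-10)*(-8)))/(-29077441/7949) = (-32035 - 3*(-4 - 20 + 160))*(-7949/29077441) = (-32035 - 3*136)*(-7949/29077441) = (-32035 - 408)*(-7949/29077441) = -32443*(-7949/29077441) = 257889407/29077441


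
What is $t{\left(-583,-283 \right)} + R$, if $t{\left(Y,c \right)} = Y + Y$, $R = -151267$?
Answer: $-152433$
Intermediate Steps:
$t{\left(Y,c \right)} = 2 Y$
$t{\left(-583,-283 \right)} + R = 2 \left(-583\right) - 151267 = -1166 - 151267 = -152433$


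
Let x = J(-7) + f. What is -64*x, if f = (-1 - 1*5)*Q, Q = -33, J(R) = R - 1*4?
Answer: -11968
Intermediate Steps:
J(R) = -4 + R (J(R) = R - 4 = -4 + R)
f = 198 (f = (-1 - 1*5)*(-33) = (-1 - 5)*(-33) = -6*(-33) = 198)
x = 187 (x = (-4 - 7) + 198 = -11 + 198 = 187)
-64*x = -64*187 = -11968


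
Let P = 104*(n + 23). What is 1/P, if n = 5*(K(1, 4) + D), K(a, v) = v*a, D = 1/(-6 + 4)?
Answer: 1/4212 ≈ 0.00023742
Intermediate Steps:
D = -½ (D = 1/(-2) = -½ ≈ -0.50000)
K(a, v) = a*v
n = 35/2 (n = 5*(1*4 - ½) = 5*(4 - ½) = 5*(7/2) = 35/2 ≈ 17.500)
P = 4212 (P = 104*(35/2 + 23) = 104*(81/2) = 4212)
1/P = 1/4212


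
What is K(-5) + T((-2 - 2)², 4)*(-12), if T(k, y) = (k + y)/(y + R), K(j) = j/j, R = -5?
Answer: 241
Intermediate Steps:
K(j) = 1
T(k, y) = (k + y)/(-5 + y) (T(k, y) = (k + y)/(y - 5) = (k + y)/(-5 + y))
K(-5) + T((-2 - 2)², 4)*(-12) = 1 + (((-2 - 2)² + 4)/(-5 + 4))*(-12) = 1 + (((-4)² + 4)/(-1))*(-12) = 1 - (16 + 4)*(-12) = 1 - 1*20*(-12) = 1 - 20*(-12) = 1 + 240 = 241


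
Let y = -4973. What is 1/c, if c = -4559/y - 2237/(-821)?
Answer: 4082833/14867540 ≈ 0.27461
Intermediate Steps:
c = 14867540/4082833 (c = -4559/(-4973) - 2237/(-821) = -4559*(-1/4973) - 2237*(-1/821) = 4559/4973 + 2237/821 = 14867540/4082833 ≈ 3.6415)
1/c = 1/(14867540/4082833) = 4082833/14867540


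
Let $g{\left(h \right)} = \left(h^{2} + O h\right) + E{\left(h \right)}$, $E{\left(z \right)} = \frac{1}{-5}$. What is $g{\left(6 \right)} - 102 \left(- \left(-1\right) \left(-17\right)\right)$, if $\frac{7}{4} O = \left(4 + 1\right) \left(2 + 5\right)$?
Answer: $\frac{9449}{5} \approx 1889.8$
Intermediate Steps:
$O = 20$ ($O = \frac{4 \left(4 + 1\right) \left(2 + 5\right)}{7} = \frac{4 \cdot 5 \cdot 7}{7} = \frac{4}{7} \cdot 35 = 20$)
$E{\left(z \right)} = - \frac{1}{5}$
$g{\left(h \right)} = - \frac{1}{5} + h^{2} + 20 h$ ($g{\left(h \right)} = \left(h^{2} + 20 h\right) - \frac{1}{5} = - \frac{1}{5} + h^{2} + 20 h$)
$g{\left(6 \right)} - 102 \left(- \left(-1\right) \left(-17\right)\right) = \left(- \frac{1}{5} + 6^{2} + 20 \cdot 6\right) - 102 \left(- \left(-1\right) \left(-17\right)\right) = \left(- \frac{1}{5} + 36 + 120\right) - 102 \left(\left(-1\right) 17\right) = \frac{779}{5} - -1734 = \frac{779}{5} + 1734 = \frac{9449}{5}$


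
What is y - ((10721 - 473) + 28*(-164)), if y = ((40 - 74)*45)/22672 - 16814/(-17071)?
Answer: -1094353793347/193516856 ≈ -5655.1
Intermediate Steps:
y = 177544189/193516856 (y = -34*45*(1/22672) - 16814*(-1/17071) = -1530*1/22672 + 16814/17071 = -765/11336 + 16814/17071 = 177544189/193516856 ≈ 0.91746)
y - ((10721 - 473) + 28*(-164)) = 177544189/193516856 - ((10721 - 473) + 28*(-164)) = 177544189/193516856 - (10248 - 4592) = 177544189/193516856 - 1*5656 = 177544189/193516856 - 5656 = -1094353793347/193516856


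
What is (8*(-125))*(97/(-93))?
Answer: 97000/93 ≈ 1043.0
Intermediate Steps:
(8*(-125))*(97/(-93)) = -97000*(-1)/93 = -1000*(-97/93) = 97000/93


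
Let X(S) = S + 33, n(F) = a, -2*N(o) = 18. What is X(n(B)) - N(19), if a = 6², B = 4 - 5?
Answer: 78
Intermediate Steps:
N(o) = -9 (N(o) = -½*18 = -9)
B = -1
a = 36
n(F) = 36
X(S) = 33 + S
X(n(B)) - N(19) = (33 + 36) - 1*(-9) = 69 + 9 = 78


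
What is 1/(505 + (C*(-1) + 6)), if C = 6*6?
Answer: 1/475 ≈ 0.0021053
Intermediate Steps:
C = 36
1/(505 + (C*(-1) + 6)) = 1/(505 + (36*(-1) + 6)) = 1/(505 + (-36 + 6)) = 1/(505 - 30) = 1/475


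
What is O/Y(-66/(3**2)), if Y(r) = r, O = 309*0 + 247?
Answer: -741/22 ≈ -33.682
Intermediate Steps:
O = 247 (O = 0 + 247 = 247)
O/Y(-66/(3**2)) = 247/((-66/(3**2))) = 247/((-66/9)) = 247/((-66*1/9)) = 247/(-22/3) = 247*(-3/22) = -741/22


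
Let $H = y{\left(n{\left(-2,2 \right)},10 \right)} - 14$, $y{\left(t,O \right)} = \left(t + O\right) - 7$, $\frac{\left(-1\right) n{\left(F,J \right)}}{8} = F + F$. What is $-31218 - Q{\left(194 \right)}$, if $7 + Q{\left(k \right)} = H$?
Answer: $-31232$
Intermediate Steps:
$n{\left(F,J \right)} = - 16 F$ ($n{\left(F,J \right)} = - 8 \left(F + F\right) = - 8 \cdot 2 F = - 16 F$)
$y{\left(t,O \right)} = -7 + O + t$ ($y{\left(t,O \right)} = \left(O + t\right) - 7 = -7 + O + t$)
$H = 21$ ($H = \left(-7 + 10 - -32\right) - 14 = \left(-7 + 10 + 32\right) - 14 = 35 - 14 = 21$)
$Q{\left(k \right)} = 14$ ($Q{\left(k \right)} = -7 + 21 = 14$)
$-31218 - Q{\left(194 \right)} = -31218 - 14 = -31232$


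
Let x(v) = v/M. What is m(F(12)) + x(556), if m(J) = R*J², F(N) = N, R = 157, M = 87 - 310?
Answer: 5041028/223 ≈ 22606.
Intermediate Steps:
M = -223
m(J) = 157*J²
x(v) = -v/223 (x(v) = v/(-223) = v*(-1/223) = -v/223)
m(F(12)) + x(556) = 157*12² - 1/223*556 = 157*144 - 556/223 = 22608 - 556/223 = 5041028/223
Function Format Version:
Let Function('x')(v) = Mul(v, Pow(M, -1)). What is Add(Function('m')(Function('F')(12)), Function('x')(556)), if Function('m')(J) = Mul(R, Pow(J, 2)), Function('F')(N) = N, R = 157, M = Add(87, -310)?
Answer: Rational(5041028, 223) ≈ 22606.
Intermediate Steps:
M = -223
Function('m')(J) = Mul(157, Pow(J, 2))
Function('x')(v) = Mul(Rational(-1, 223), v) (Function('x')(v) = Mul(v, Pow(-223, -1)) = Mul(v, Rational(-1, 223)) = Mul(Rational(-1, 223), v))
Add(Function('m')(Function('F')(12)), Function('x')(556)) = Add(Mul(157, Pow(12, 2)), Mul(Rational(-1, 223), 556)) = Add(Mul(157, 144), Rational(-556, 223)) = Add(22608, Rational(-556, 223)) = Rational(5041028, 223)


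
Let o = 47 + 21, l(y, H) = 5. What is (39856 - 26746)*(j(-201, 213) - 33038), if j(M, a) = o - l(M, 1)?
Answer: -432302250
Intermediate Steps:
o = 68
j(M, a) = 63 (j(M, a) = 68 - 1*5 = 68 - 5 = 63)
(39856 - 26746)*(j(-201, 213) - 33038) = (39856 - 26746)*(63 - 33038) = 13110*(-32975) = -432302250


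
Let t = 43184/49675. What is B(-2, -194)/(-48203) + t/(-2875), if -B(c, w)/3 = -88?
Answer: -39784923352/6884141571875 ≈ -0.0057792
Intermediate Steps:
t = 43184/49675 (t = 43184*(1/49675) = 43184/49675 ≈ 0.86933)
B(c, w) = 264 (B(c, w) = -3*(-88) = 264)
B(-2, -194)/(-48203) + t/(-2875) = 264/(-48203) + (43184/49675)/(-2875) = 264*(-1/48203) + (43184/49675)*(-1/2875) = -264/48203 - 43184/142815625 = -39784923352/6884141571875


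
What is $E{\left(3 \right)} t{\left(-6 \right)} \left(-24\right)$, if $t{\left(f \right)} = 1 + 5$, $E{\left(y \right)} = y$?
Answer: $-432$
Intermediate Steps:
$t{\left(f \right)} = 6$
$E{\left(3 \right)} t{\left(-6 \right)} \left(-24\right) = 3 \cdot 6 \left(-24\right) = 18 \left(-24\right) = -432$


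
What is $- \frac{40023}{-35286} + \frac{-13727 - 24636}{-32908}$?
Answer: $\frac{445125617}{193531948} \approx 2.3$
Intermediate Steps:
$- \frac{40023}{-35286} + \frac{-13727 - 24636}{-32908} = \left(-40023\right) \left(- \frac{1}{35286}\right) - - \frac{38363}{32908} = \frac{13341}{11762} + \frac{38363}{32908} = \frac{445125617}{193531948}$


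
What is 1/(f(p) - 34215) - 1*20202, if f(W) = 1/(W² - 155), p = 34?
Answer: -691902622229/34249214 ≈ -20202.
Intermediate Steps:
f(W) = 1/(-155 + W²)
1/(f(p) - 34215) - 1*20202 = 1/(1/(-155 + 34²) - 34215) - 1*20202 = 1/(1/(-155 + 1156) - 34215) - 20202 = 1/(1/1001 - 34215) - 20202 = 1/(-34249214/1001) - 20202 = -1001/34249214 - 20202 = -691902622229/34249214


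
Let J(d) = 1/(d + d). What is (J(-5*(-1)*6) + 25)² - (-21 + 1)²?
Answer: 813001/3600 ≈ 225.83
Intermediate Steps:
J(d) = 1/(2*d)
(J(-5*(-1)*6) + 25)² - (-21 + 1)² = (1/(2*((-5*(-1)*6))) + 25)² - (-21 + 1)² = (1/(2*((5*6))) + 25)² - 1*(-20)² = ((½)/30 + 25)² - 1*400 = ((½)*(1/30) + 25)² - 400 = (1/60 + 25)² - 400 = (1501/60)² - 400 = 2253001/3600 - 400 = 813001/3600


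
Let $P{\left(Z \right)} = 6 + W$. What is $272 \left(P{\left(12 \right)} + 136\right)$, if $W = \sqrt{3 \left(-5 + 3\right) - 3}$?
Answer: $38624 + 816 i \approx 38624.0 + 816.0 i$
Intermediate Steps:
$W = 3 i$ ($W = \sqrt{3 \left(-2\right) - 3} = \sqrt{-6 - 3} = \sqrt{-9} = 3 i \approx 3.0 i$)
$P{\left(Z \right)} = 6 + 3 i$
$272 \left(P{\left(12 \right)} + 136\right) = 272 \left(\left(6 + 3 i\right) + 136\right) = 272 \left(142 + 3 i\right) = 38624 + 816 i$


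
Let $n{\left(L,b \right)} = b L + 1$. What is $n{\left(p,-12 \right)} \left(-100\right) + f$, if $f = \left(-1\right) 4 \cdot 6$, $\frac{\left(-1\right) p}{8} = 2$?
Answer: $-19324$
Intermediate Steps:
$p = -16$ ($p = \left(-8\right) 2 = -16$)
$n{\left(L,b \right)} = 1 + L b$ ($n{\left(L,b \right)} = L b + 1 = 1 + L b$)
$f = -24$ ($f = \left(-4\right) 6 = -24$)
$n{\left(p,-12 \right)} \left(-100\right) + f = \left(1 - -192\right) \left(-100\right) - 24 = \left(1 + 192\right) \left(-100\right) - 24 = 193 \left(-100\right) - 24 = -19300 - 24 = -19324$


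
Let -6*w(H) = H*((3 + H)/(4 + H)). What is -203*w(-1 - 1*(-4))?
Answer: 87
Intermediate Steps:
w(H) = -H*(3 + H)/(6*(4 + H)) (w(H) = -H*(3 + H)/(4 + H)/6 = -H*(3 + H)/(6*(4 + H)))
-203*w(-1 - 1*(-4)) = -(-203)*(-1 - 1*(-4))*(3 + (-1 - 1*(-4)))/(24 + 6*(-1 - 1*(-4))) = -(-203)*(-1 + 4)*(3 + (-1 + 4))/(24 + 6*(-1 + 4)) = -(-203)*3*(3 + 3)/(24 + 6*3) = -(-203)*3*6/(24 + 18) = -(-203)*3*6/42 = -203*(-3/7) = 87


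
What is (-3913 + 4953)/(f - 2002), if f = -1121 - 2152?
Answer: -208/1055 ≈ -0.19716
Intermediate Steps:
f = -3273
(-3913 + 4953)/(f - 2002) = (-3913 + 4953)/(-3273 - 2002) = 1040/(-5275) = 1040*(-1/5275) = -208/1055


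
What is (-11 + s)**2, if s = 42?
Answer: 961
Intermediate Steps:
(-11 + s)**2 = (-11 + 42)**2 = 31**2 = 961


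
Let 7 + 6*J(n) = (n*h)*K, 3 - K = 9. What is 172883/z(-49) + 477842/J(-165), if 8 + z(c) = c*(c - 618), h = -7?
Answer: -92481634729/226666475 ≈ -408.01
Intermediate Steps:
z(c) = -8 + c*(-618 + c) (z(c) = -8 + c*(c - 618) = -8 + c*(-618 + c))
K = -6 (K = 3 - 1*9 = 3 - 9 = -6)
J(n) = -7/6 + 7*n (J(n) = -7/6 + ((n*(-7))*(-6))/6 = -7/6 + (-7*n*(-6))/6 = -7/6 + (42*n)/6 = -7/6 + 7*n)
172883/z(-49) + 477842/J(-165) = 172883/(-8 + (-49)**2 - 618*(-49)) + 477842/(-7/6 + 7*(-165)) = 172883/(-8 + 2401 + 30282) + 477842/(-7/6 - 1155) = 172883/32675 + 477842/(-6937/6) = 172883*(1/32675) + 477842*(-6/6937) = 172883/32675 - 2867052/6937 = -92481634729/226666475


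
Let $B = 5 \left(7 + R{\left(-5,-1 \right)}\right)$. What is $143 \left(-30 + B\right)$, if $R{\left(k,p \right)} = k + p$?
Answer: $-3575$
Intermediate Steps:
$B = 5$ ($B = 5 \left(7 - 6\right) = 5 \cdot 1 = 5$)
$143 \left(-30 + B\right) = 143 \left(-30 + 5\right) = 143 \left(-25\right) = -3575$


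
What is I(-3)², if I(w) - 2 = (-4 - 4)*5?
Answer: 1444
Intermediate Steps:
I(w) = -38 (I(w) = 2 + (-4 - 4)*5 = 2 - 8*5 = 2 - 40 = -38)
I(-3)² = (-38)² = 1444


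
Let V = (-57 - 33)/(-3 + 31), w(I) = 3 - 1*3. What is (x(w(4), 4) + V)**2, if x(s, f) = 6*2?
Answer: 15129/196 ≈ 77.189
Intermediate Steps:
w(I) = 0 (w(I) = 3 - 3 = 0)
x(s, f) = 12
V = -45/14 (V = -90/28 = -90*1/28 = -45/14 ≈ -3.2143)
(x(w(4), 4) + V)**2 = (12 - 45/14)**2 = (123/14)**2 = 15129/196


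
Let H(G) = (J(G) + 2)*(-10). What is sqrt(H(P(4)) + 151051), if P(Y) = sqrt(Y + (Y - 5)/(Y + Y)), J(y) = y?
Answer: sqrt(604124 - 10*sqrt(62))/2 ≈ 388.60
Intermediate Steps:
P(Y) = sqrt(Y + (-5 + Y)/(2*Y)) (P(Y) = sqrt(Y + (-5 + Y)/((2*Y))) = sqrt(Y + (-5 + Y)*(1/(2*Y))) = sqrt(Y + (-5 + Y)/(2*Y)))
H(G) = -20 - 10*G (H(G) = (G + 2)*(-10) = (2 + G)*(-10) = -20 - 10*G)
sqrt(H(P(4)) + 151051) = sqrt((-20 - 5*sqrt(2 - 10/4 + 4*4)) + 151051) = sqrt((-20 - 5*sqrt(2 - 10*1/4 + 16)) + 151051) = sqrt((-20 - 5*sqrt(2 - 5/2 + 16)) + 151051) = sqrt((-20 - 5*sqrt(31/2)) + 151051) = sqrt((-20 - 5*sqrt(62)/2) + 151051) = sqrt(151031 - 5*sqrt(62)/2)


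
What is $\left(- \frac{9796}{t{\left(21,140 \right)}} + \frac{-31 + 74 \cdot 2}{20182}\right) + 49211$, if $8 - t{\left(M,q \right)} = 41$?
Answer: $\frac{32972527999}{666006} \approx 49508.0$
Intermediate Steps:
$t{\left(M,q \right)} = -33$ ($t{\left(M,q \right)} = 8 - 41 = -33$)
$\left(- \frac{9796}{t{\left(21,140 \right)}} + \frac{-31 + 74 \cdot 2}{20182}\right) + 49211 = \left(- \frac{9796}{-33} + \frac{-31 + 74 \cdot 2}{20182}\right) + 49211 = \left(\left(-9796\right) \left(- \frac{1}{33}\right) + \left(-31 + 148\right) \frac{1}{20182}\right) + 49211 = \left(\frac{9796}{33} + 117 \cdot \frac{1}{20182}\right) + 49211 = \left(\frac{9796}{33} + \frac{117}{20182}\right) + 49211 = \frac{197706733}{666006} + 49211 = \frac{32972527999}{666006}$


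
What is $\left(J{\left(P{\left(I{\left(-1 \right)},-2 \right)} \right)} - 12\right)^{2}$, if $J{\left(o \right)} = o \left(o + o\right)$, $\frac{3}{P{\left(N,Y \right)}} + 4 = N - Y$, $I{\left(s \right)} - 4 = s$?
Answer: $36$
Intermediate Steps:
$I{\left(s \right)} = 4 + s$
$P{\left(N,Y \right)} = \frac{3}{-4 + N - Y}$ ($P{\left(N,Y \right)} = \frac{3}{-4 + \left(N - Y\right)} = \frac{3}{-4 + N - Y}$)
$J{\left(o \right)} = 2 o^{2}$ ($J{\left(o \right)} = o 2 o = 2 o^{2}$)
$\left(J{\left(P{\left(I{\left(-1 \right)},-2 \right)} \right)} - 12\right)^{2} = \left(2 \left(\frac{3}{-4 + \left(4 - 1\right) - -2}\right)^{2} - 12\right)^{2} = \left(2 \left(\frac{3}{-4 + 3 + 2}\right)^{2} - 12\right)^{2} = \left(2 \left(\frac{3}{1}\right)^{2} - 12\right)^{2} = \left(2 \left(3 \cdot 1\right)^{2} - 12\right)^{2} = \left(2 \cdot 3^{2} - 12\right)^{2} = \left(2 \cdot 9 - 12\right)^{2} = \left(18 - 12\right)^{2} = 6^{2} = 36$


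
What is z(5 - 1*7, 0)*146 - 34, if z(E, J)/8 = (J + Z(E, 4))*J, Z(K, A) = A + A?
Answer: -34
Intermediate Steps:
Z(K, A) = 2*A
z(E, J) = 8*J*(8 + J) (z(E, J) = 8*((J + 2*4)*J) = 8*((J + 8)*J) = 8*((8 + J)*J) = 8*(J*(8 + J)) = 8*J*(8 + J))
z(5 - 1*7, 0)*146 - 34 = (8*0*(8 + 0))*146 - 34 = (8*0*8)*146 - 34 = 0*146 - 34 = 0 - 34 = -34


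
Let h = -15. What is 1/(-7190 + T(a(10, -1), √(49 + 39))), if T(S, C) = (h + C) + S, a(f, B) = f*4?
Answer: -7165/51337137 - 2*√22/51337137 ≈ -0.00013975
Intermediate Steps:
a(f, B) = 4*f
T(S, C) = -15 + C + S (T(S, C) = (-15 + C) + S = -15 + C + S)
1/(-7190 + T(a(10, -1), √(49 + 39))) = 1/(-7190 + (-15 + √(49 + 39) + 4*10)) = 1/(-7190 + (-15 + √88 + 40)) = 1/(-7190 + (-15 + 2*√22 + 40)) = 1/(-7190 + (25 + 2*√22)) = 1/(-7165 + 2*√22)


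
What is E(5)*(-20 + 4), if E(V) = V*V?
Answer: -400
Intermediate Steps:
E(V) = V**2
E(5)*(-20 + 4) = 5**2*(-20 + 4) = 25*(-16) = -400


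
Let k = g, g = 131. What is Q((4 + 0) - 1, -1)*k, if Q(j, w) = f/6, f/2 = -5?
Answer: -655/3 ≈ -218.33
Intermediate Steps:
f = -10 (f = 2*(-5) = -10)
Q(j, w) = -5/3 (Q(j, w) = -10/6 = -10*⅙ = -5/3)
k = 131
Q((4 + 0) - 1, -1)*k = -5/3*131 = -655/3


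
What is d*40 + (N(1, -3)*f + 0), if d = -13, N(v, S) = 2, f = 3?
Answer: -514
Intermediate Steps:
d*40 + (N(1, -3)*f + 0) = -13*40 + (2*3 + 0) = -520 + (6 + 0) = -520 + 6 = -514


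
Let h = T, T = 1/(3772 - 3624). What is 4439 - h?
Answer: 656971/148 ≈ 4439.0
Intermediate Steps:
T = 1/148 ≈ 0.0067568
h = 1/148 ≈ 0.0067568
4439 - h = 4439 - 1*1/148 = 4439 - 1/148 = 656971/148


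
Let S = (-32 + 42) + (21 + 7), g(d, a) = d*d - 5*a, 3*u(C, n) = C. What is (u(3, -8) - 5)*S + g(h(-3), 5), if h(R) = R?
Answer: -168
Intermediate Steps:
u(C, n) = C/3
g(d, a) = d² - 5*a
S = 38 (S = 10 + 28 = 38)
(u(3, -8) - 5)*S + g(h(-3), 5) = ((⅓)*3 - 5)*38 + ((-3)² - 5*5) = (1 - 5)*38 + (9 - 25) = -4*38 - 16 = -152 - 16 = -168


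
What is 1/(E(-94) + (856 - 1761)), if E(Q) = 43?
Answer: -1/862 ≈ -0.0011601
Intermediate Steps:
1/(E(-94) + (856 - 1761)) = 1/(43 + (856 - 1761)) = 1/(43 - 905) = 1/(-862) = -1/862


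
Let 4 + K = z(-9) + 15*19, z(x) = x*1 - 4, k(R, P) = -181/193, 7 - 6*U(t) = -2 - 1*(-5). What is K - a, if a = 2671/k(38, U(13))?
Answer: 564011/181 ≈ 3116.1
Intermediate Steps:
U(t) = ⅔ (U(t) = 7/6 - (-2 - 1*(-5))/6 = 7/6 - (-2 + 5)/6 = 7/6 - ⅙*3 = 7/6 - ½ = ⅔)
k(R, P) = -181/193 (k(R, P) = -181*1/193 = -181/193)
z(x) = -4 + x (z(x) = x - 4 = -4 + x)
K = 268 (K = -4 + ((-4 - 9) + 15*19) = -4 + (-13 + 285) = -4 + 272 = 268)
a = -515503/181 (a = 2671/(-181/193) = 2671*(-193/181) = -515503/181 ≈ -2848.1)
K - a = 268 - 1*(-515503/181) = 268 + 515503/181 = 564011/181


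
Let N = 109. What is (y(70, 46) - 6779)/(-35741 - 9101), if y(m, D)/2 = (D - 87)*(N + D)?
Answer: 19489/44842 ≈ 0.43461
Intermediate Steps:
y(m, D) = 2*(-87 + D)*(109 + D) (y(m, D) = 2*((D - 87)*(109 + D)) = 2*((-87 + D)*(109 + D)) = 2*(-87 + D)*(109 + D))
(y(70, 46) - 6779)/(-35741 - 9101) = ((-18966 + 2*46² + 44*46) - 6779)/(-35741 - 9101) = ((-18966 + 2*2116 + 2024) - 6779)/(-44842) = ((-18966 + 4232 + 2024) - 6779)*(-1/44842) = (-12710 - 6779)*(-1/44842) = -19489*(-1/44842) = 19489/44842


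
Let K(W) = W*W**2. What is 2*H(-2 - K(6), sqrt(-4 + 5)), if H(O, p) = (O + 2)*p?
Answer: -432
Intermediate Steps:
K(W) = W**3
H(O, p) = p*(2 + O) (H(O, p) = (2 + O)*p = p*(2 + O))
2*H(-2 - K(6), sqrt(-4 + 5)) = 2*(sqrt(-4 + 5)*(2 + (-2 - 1*6**3))) = 2*(sqrt(1)*(2 + (-2 - 1*216))) = 2*(1*(2 + (-2 - 216))) = 2*(1*(2 - 218)) = 2*(1*(-216)) = 2*(-216) = -432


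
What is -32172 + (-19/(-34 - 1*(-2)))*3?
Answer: -1029447/32 ≈ -32170.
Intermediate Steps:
-32172 + (-19/(-34 - 1*(-2)))*3 = -32172 + (-19/(-34 + 2))*3 = -32172 + (-19/(-32))*3 = -32172 - 1/32*(-19)*3 = -32172 + (19/32)*3 = -32172 + 57/32 = -1029447/32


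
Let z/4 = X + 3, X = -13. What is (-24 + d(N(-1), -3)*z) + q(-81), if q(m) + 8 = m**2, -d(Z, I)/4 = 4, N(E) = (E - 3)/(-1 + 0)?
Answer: 7169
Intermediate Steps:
N(E) = 3 - E (N(E) = (-3 + E)/(-1) = (-3 + E)*(-1) = 3 - E)
d(Z, I) = -16 (d(Z, I) = -4*4 = -16)
z = -40 (z = 4*(-13 + 3) = 4*(-10) = -40)
q(m) = -8 + m**2
(-24 + d(N(-1), -3)*z) + q(-81) = (-24 - 16*(-40)) + (-8 + (-81)**2) = (-24 + 640) + (-8 + 6561) = 616 + 6553 = 7169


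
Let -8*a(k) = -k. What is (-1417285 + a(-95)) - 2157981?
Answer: -28602223/8 ≈ -3.5753e+6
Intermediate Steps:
a(k) = k/8 (a(k) = -(-1)*k/8 = k/8)
(-1417285 + a(-95)) - 2157981 = (-1417285 + (⅛)*(-95)) - 2157981 = (-1417285 - 95/8) - 2157981 = -11338375/8 - 2157981 = -28602223/8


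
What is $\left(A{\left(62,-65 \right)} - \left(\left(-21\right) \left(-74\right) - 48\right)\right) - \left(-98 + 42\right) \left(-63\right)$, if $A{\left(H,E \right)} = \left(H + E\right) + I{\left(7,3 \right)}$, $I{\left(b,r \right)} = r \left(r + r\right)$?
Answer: $-5019$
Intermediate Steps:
$I{\left(b,r \right)} = 2 r^{2}$ ($I{\left(b,r \right)} = r 2 r = 2 r^{2}$)
$A{\left(H,E \right)} = 18 + E + H$ ($A{\left(H,E \right)} = \left(H + E\right) + 2 \cdot 3^{2} = \left(E + H\right) + 2 \cdot 9 = \left(E + H\right) + 18 = 18 + E + H$)
$\left(A{\left(62,-65 \right)} - \left(\left(-21\right) \left(-74\right) - 48\right)\right) - \left(-98 + 42\right) \left(-63\right) = \left(\left(18 - 65 + 62\right) - \left(\left(-21\right) \left(-74\right) - 48\right)\right) - \left(-98 + 42\right) \left(-63\right) = \left(15 - \left(1554 - 48\right)\right) - \left(-56\right) \left(-63\right) = \left(15 - 1506\right) - 3528 = -1491 - 3528 = -5019$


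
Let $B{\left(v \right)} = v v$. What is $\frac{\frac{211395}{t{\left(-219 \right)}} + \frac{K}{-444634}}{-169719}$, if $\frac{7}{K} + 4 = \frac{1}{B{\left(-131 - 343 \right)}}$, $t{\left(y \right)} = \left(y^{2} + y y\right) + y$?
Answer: $- \frac{192859143964897}{14818381309215951753} \approx -1.3015 \cdot 10^{-5}$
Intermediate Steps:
$t{\left(y \right)} = y + 2 y^{2}$ ($t{\left(y \right)} = \left(y^{2} + y^{2}\right) + y = 2 y^{2} + y = y + 2 y^{2}$)
$B{\left(v \right)} = v^{2}$
$K = - \frac{1572732}{898703}$ ($K = \frac{7}{-4 + \frac{1}{\left(-131 - 343\right)^{2}}} = \frac{7}{-4 + \frac{1}{\left(-474\right)^{2}}} = \frac{7}{-4 + \frac{1}{224676}} = \frac{7}{- \frac{898703}{224676}} = 7 \left(- \frac{224676}{898703}\right) = - \frac{1572732}{898703} \approx -1.75$)
$\frac{\frac{211395}{t{\left(-219 \right)}} + \frac{K}{-444634}}{-169719} = \frac{\frac{211395}{\left(-219\right) \left(1 + 2 \left(-219\right)\right)} - \frac{1572732}{898703 \left(-444634\right)}}{-169719} = \left(\frac{211395}{\left(-219\right) \left(1 - 438\right)} - - \frac{786366}{199796954851}\right) \left(- \frac{1}{169719}\right) = \left(\frac{211395}{\left(-219\right) \left(-437\right)} + \frac{786366}{199796954851}\right) \left(- \frac{1}{169719}\right) = \left(\frac{211395}{95703} + \frac{786366}{199796954851}\right) \left(- \frac{1}{169719}\right) = \left(211395 \cdot \frac{1}{95703} + \frac{786366}{199796954851}\right) \left(- \frac{1}{169719}\right) = \left(\frac{70465}{31901} + \frac{786366}{199796954851}\right) \left(- \frac{1}{169719}\right) = \frac{192859143964897}{87311269269887} \left(- \frac{1}{169719}\right) = - \frac{192859143964897}{14818381309215951753}$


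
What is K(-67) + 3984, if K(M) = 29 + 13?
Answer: 4026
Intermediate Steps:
K(M) = 42
K(-67) + 3984 = 42 + 3984 = 4026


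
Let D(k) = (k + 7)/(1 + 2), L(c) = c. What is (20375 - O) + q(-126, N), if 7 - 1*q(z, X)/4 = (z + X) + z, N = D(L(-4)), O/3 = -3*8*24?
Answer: 23135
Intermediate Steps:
D(k) = 7/3 + k/3 (D(k) = (7 + k)/3 = (7 + k)*(⅓) = 7/3 + k/3)
O = -1728 (O = 3*(-3*8*24) = 3*(-24*24) = 3*(-576) = -1728)
N = 1 (N = 7/3 + (⅓)*(-4) = 7/3 - 4/3 = 1)
q(z, X) = 28 - 8*z - 4*X (q(z, X) = 28 - 4*((z + X) + z) = 28 - 4*((X + z) + z) = 28 - 4*(X + 2*z) = 28 + (-8*z - 4*X) = 28 - 8*z - 4*X)
(20375 - O) + q(-126, N) = (20375 - 1*(-1728)) + (28 - 8*(-126) - 4*1) = (20375 + 1728) + (28 + 1008 - 4) = 22103 + 1032 = 23135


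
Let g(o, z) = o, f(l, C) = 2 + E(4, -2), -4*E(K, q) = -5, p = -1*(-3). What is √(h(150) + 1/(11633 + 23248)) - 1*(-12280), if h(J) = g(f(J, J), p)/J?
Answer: 12280 + √10558548462/697620 ≈ 12280.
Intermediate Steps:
p = 3
E(K, q) = 5/4 (E(K, q) = -¼*(-5) = 5/4)
f(l, C) = 13/4 (f(l, C) = 2 + 5/4 = 13/4)
h(J) = 13/(4*J)
√(h(150) + 1/(11633 + 23248)) - 1*(-12280) = √((13/4)/150 + 1/(11633 + 23248)) - 1*(-12280) = √((13/4)*(1/150) + 1/34881) + 12280 = √(13/600 + 1/34881) + 12280 = √(151351/6976200) + 12280 = √10558548462/697620 + 12280 = 12280 + √10558548462/697620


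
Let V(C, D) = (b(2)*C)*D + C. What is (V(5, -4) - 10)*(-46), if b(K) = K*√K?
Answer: 230 + 1840*√2 ≈ 2832.2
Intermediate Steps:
b(K) = K^(3/2)
V(C, D) = C + 2*C*D*√2 (V(C, D) = (2^(3/2)*C)*D + C = ((2*√2)*C)*D + C = (2*C*√2)*D + C = 2*C*D*√2 + C = C + 2*C*D*√2)
(V(5, -4) - 10)*(-46) = (5*(1 + 2*(-4)*√2) - 10)*(-46) = (5*(1 - 8*√2) - 10)*(-46) = ((5 - 40*√2) - 10)*(-46) = (-5 - 40*√2)*(-46) = 230 + 1840*√2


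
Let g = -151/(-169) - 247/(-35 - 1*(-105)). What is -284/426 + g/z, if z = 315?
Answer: -279497/414050 ≈ -0.67503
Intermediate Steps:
g = -31173/11830 (g = -151*(-1/169) - 247/(-35 + 105) = 151/169 - 247/70 = -31173/11830 ≈ -2.6351)
-284/426 + g/z = -284/426 - 31173/11830/315 = -284*1/426 - 31173/11830*1/315 = -2/3 - 10391/1242150 = -279497/414050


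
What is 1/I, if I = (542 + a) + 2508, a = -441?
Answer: 1/2609 ≈ 0.00038329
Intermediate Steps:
I = 2609 (I = (542 - 441) + 2508 = 101 + 2508 = 2609)
1/I = 1/2609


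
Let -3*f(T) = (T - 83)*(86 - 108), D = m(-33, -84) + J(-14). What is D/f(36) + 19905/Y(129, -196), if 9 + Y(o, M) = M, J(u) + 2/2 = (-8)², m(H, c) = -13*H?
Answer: -2088435/21197 ≈ -98.525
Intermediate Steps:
J(u) = 63 (J(u) = -1 + (-8)² = -1 + 64 = 63)
Y(o, M) = -9 + M
D = 492 (D = -13*(-33) + 63 = 429 + 63 = 492)
f(T) = -1826/3 + 22*T/3 (f(T) = -(T - 83)*(86 - 108)/3 = -(-83 + T)*(-22)/3 = -(1826 - 22*T)/3 = -1826/3 + 22*T/3)
D/f(36) + 19905/Y(129, -196) = 492/(-1826/3 + (22/3)*36) + 19905/(-9 - 196) = 492/(-1826/3 + 264) + 19905/(-205) = 492/(-1034/3) + 19905*(-1/205) = 492*(-3/1034) - 3981/41 = -738/517 - 3981/41 = -2088435/21197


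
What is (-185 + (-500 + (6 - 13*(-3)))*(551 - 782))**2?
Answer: 11008206400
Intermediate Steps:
(-185 + (-500 + (6 - 13*(-3)))*(551 - 782))**2 = (-185 + (-500 + (6 + 39))*(-231))**2 = (-185 + (-500 + 45)*(-231))**2 = (-185 - 455*(-231))**2 = (-185 + 105105)**2 = 104920**2 = 11008206400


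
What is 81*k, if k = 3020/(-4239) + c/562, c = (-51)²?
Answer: 27985197/88234 ≈ 317.17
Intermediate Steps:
c = 2601
k = 9328399/2382318 (k = 3020/(-4239) + 2601/562 = 3020*(-1/4239) + 2601*(1/562) = -3020/4239 + 2601/562 = 9328399/2382318 ≈ 3.9157)
81*k = 81*(9328399/2382318) = 27985197/88234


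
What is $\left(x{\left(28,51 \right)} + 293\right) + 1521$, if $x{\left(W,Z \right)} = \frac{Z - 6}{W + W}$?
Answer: $\frac{101629}{56} \approx 1814.8$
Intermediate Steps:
$x{\left(W,Z \right)} = \frac{-6 + Z}{2 W}$
$\left(x{\left(28,51 \right)} + 293\right) + 1521 = \left(\frac{-6 + 51}{2 \cdot 28} + 293\right) + 1521 = \left(\frac{1}{2} \cdot \frac{1}{28} \cdot 45 + 293\right) + 1521 = \left(\frac{45}{56} + 293\right) + 1521 = \frac{16453}{56} + 1521 = \frac{101629}{56}$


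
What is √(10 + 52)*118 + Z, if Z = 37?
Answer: 37 + 118*√62 ≈ 966.13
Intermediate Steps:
√(10 + 52)*118 + Z = √(10 + 52)*118 + 37 = √62*118 + 37 = 118*√62 + 37 = 37 + 118*√62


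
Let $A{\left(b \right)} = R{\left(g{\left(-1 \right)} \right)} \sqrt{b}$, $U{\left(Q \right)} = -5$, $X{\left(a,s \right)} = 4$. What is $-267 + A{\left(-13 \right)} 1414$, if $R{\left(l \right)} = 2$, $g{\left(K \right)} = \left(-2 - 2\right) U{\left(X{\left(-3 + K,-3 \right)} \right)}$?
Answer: $-267 + 2828 i \sqrt{13} \approx -267.0 + 10197.0 i$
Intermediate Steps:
$g{\left(K \right)} = 20$ ($g{\left(K \right)} = \left(-2 - 2\right) \left(-5\right) = \left(-4\right) \left(-5\right) = 20$)
$A{\left(b \right)} = 2 \sqrt{b}$
$-267 + A{\left(-13 \right)} 1414 = -267 + 2 \sqrt{-13} \cdot 1414 = -267 + 2 i \sqrt{13} \cdot 1414 = -267 + 2828 i \sqrt{13}$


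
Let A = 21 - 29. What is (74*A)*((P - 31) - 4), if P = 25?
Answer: 5920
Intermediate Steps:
A = -8
(74*A)*((P - 31) - 4) = (74*(-8))*((25 - 31) - 4) = -592*(-6 - 4) = -592*(-10) = 5920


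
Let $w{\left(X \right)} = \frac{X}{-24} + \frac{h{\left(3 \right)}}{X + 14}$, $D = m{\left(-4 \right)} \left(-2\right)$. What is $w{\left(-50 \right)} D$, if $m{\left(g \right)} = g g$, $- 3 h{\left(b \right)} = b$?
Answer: $- \frac{608}{9} \approx -67.556$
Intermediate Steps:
$h{\left(b \right)} = - \frac{b}{3}$
$m{\left(g \right)} = g^{2}$
$D = -32$ ($D = \left(-4\right)^{2} \left(-2\right) = 16 \left(-2\right) = -32$)
$w{\left(X \right)} = - \frac{1}{14 + X} - \frac{X}{24}$ ($w{\left(X \right)} = \frac{X}{-24} + \frac{\left(- \frac{1}{3}\right) 3}{X + 14} = X \left(- \frac{1}{24}\right) - \frac{1}{14 + X} = - \frac{X}{24} - \frac{1}{14 + X} = - \frac{1}{14 + X} - \frac{X}{24}$)
$w{\left(-50 \right)} D = \frac{-24 - \left(-50\right)^{2} - -700}{24 \left(14 - 50\right)} \left(-32\right) = \frac{-24 - 2500 + 700}{24 \left(-36\right)} \left(-32\right) = \frac{1}{24} \left(- \frac{1}{36}\right) \left(-24 - 2500 + 700\right) \left(-32\right) = \frac{1}{24} \left(- \frac{1}{36}\right) \left(-1824\right) \left(-32\right) = \frac{19}{9} \left(-32\right) = - \frac{608}{9}$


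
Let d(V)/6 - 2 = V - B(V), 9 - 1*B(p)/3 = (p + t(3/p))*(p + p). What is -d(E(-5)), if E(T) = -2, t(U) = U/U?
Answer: 90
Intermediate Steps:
t(U) = 1
B(p) = 27 - 6*p*(1 + p) (B(p) = 27 - 3*(p + 1)*(p + p) = 27 - 3*(1 + p)*2*p = 27 - 6*p*(1 + p))
d(V) = -150 + 36*V**2 + 42*V (d(V) = 12 + 6*(V - (27 - 6*V - 6*V**2)) = 12 + 6*(V + (-27 + 6*V + 6*V**2)) = 12 + 6*(-27 + 6*V**2 + 7*V) = 12 + (-162 + 36*V**2 + 42*V) = -150 + 36*V**2 + 42*V)
-d(E(-5)) = -(-150 + 36*(-2)**2 + 42*(-2)) = -(-150 + 36*4 - 84) = -(-150 + 144 - 84) = -1*(-90) = 90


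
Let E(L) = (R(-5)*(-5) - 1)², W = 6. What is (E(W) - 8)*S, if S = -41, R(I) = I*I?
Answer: -650588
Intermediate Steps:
R(I) = I²
E(L) = 15876 (E(L) = ((-5)²*(-5) - 1)² = (25*(-5) - 1)² = (-125 - 1)² = (-126)² = 15876)
(E(W) - 8)*S = (15876 - 8)*(-41) = 15868*(-41) = -650588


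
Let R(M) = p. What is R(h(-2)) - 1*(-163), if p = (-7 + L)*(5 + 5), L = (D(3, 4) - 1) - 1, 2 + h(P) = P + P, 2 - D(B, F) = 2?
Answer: 73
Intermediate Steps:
D(B, F) = 0 (D(B, F) = 2 - 1*2 = 2 - 2 = 0)
h(P) = -2 + 2*P (h(P) = -2 + (P + P) = -2 + 2*P)
L = -2 (L = (0 - 1) - 1 = -1 - 1 = -2)
p = -90 (p = (-7 - 2)*(5 + 5) = -9*10 = -90)
R(M) = -90
R(h(-2)) - 1*(-163) = -90 - 1*(-163) = -90 + 163 = 73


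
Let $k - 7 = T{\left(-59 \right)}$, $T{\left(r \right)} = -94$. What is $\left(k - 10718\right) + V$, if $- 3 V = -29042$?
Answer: $- \frac{3373}{3} \approx -1124.3$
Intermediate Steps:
$V = \frac{29042}{3}$ ($V = \left(- \frac{1}{3}\right) \left(-29042\right) = \frac{29042}{3} \approx 9680.7$)
$k = -87$ ($k = 7 - 94 = -87$)
$\left(k - 10718\right) + V = \left(-87 - 10718\right) + \frac{29042}{3} = -10805 + \frac{29042}{3} = - \frac{3373}{3}$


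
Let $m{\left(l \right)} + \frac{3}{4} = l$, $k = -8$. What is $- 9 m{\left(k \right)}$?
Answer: $\frac{315}{4} \approx 78.75$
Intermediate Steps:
$m{\left(l \right)} = - \frac{3}{4} + l$
$- 9 m{\left(k \right)} = - 9 \left(- \frac{3}{4} - 8\right) = \left(-9\right) \left(- \frac{35}{4}\right) = \frac{315}{4}$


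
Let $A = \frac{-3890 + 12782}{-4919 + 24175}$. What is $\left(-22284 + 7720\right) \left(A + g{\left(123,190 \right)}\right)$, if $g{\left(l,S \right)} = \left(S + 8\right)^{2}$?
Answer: $- \frac{1374333891678}{2407} \approx -5.7097 \cdot 10^{8}$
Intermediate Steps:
$g{\left(l,S \right)} = \left(8 + S\right)^{2}$
$A = \frac{2223}{4814}$ ($A = \frac{8892}{19256} = 8892 \cdot \frac{1}{19256} = \frac{2223}{4814} \approx 0.46178$)
$\left(-22284 + 7720\right) \left(A + g{\left(123,190 \right)}\right) = \left(-22284 + 7720\right) \left(\frac{2223}{4814} + \left(8 + 190\right)^{2}\right) = - 14564 \left(\frac{2223}{4814} + 198^{2}\right) = - 14564 \left(\frac{2223}{4814} + 39204\right) = \left(-14564\right) \frac{188730279}{4814} = - \frac{1374333891678}{2407}$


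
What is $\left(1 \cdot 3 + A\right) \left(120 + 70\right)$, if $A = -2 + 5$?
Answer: $1140$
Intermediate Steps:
$A = 3$
$\left(1 \cdot 3 + A\right) \left(120 + 70\right) = \left(1 \cdot 3 + 3\right) \left(120 + 70\right) = \left(3 + 3\right) 190 = 6 \cdot 190 = 1140$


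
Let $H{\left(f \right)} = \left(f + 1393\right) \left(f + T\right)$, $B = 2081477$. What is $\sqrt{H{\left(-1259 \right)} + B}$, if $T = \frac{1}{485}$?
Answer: $\frac{\sqrt{449931623465}}{485} \approx 1383.0$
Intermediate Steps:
$T = \frac{1}{485} \approx 0.0020619$
$H{\left(f \right)} = \left(1393 + f\right) \left(\frac{1}{485} + f\right)$ ($H{\left(f \right)} = \left(f + 1393\right) \left(f + \frac{1}{485}\right) = \left(1393 + f\right) \left(\frac{1}{485} + f\right)$)
$\sqrt{H{\left(-1259 \right)} + B} = \sqrt{\left(\frac{1393}{485} + \left(-1259\right)^{2} + \frac{675606}{485} \left(-1259\right)\right) + 2081477} = \sqrt{\left(\frac{1393}{485} + 1585081 - \frac{850587954}{485}\right) + 2081477} = \sqrt{- \frac{81822276}{485} + 2081477} = \sqrt{\frac{927694069}{485}} = \frac{\sqrt{449931623465}}{485}$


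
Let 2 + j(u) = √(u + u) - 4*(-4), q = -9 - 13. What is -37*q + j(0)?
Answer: 828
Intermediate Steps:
q = -22
j(u) = 14 + √2*√u (j(u) = -2 + (√(u + u) - 4*(-4)) = -2 + (√(2*u) + 16) = -2 + (√2*√u + 16) = -2 + (16 + √2*√u) = 14 + √2*√u)
-37*q + j(0) = -37*(-22) + (14 + √2*√0) = 814 + (14 + √2*0) = 814 + (14 + 0) = 814 + 14 = 828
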